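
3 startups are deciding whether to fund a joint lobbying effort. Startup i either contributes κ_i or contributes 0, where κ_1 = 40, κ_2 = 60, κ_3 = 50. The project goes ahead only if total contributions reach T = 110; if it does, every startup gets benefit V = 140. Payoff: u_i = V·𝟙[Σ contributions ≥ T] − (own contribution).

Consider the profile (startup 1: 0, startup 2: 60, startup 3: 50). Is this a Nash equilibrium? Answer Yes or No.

Total = 110 ≥ 110: provided.
Startup 1 (pledges 0, payoff 140): pledging 40 → total 150, payoff 100. No gain.
Startup 2 (pledges 60, payoff 80): dropping to 0 → total 50, payoff 0. No gain.
Startup 3 (pledges 50, payoff 90): dropping to 0 → total 60, payoff 0. No gain.

Yes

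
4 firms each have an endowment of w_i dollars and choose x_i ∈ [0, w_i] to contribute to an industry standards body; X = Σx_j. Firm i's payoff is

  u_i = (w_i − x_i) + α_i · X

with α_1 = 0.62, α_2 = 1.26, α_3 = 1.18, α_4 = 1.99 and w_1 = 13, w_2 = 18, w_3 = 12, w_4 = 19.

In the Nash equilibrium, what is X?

49

∂u_i/∂x_i = α_i − 1, so firm i contributes w_i if α_i > 1, else 0.
α_i > 1 for i ∈ {2, 3, 4}; NE contributions (0, 18, 12, 19), X = 49.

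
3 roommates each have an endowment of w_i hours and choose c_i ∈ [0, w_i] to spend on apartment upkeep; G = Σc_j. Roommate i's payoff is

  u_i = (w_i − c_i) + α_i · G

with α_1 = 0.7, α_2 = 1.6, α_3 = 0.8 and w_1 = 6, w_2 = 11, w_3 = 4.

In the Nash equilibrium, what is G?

11

∂u_i/∂c_i = α_i − 1, so roommate i contributes w_i if α_i > 1, else 0.
α_i > 1 for i ∈ {2}; NE contributions (0, 11, 0), G = 11.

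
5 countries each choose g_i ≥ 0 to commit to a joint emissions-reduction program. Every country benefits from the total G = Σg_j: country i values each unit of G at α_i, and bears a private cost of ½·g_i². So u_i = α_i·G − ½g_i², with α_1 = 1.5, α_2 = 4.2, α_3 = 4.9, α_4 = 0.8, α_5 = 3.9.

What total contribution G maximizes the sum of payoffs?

Planner FOC: ∂(Σu_j)/∂g_i = (Σα_j) − g_i = 0, so g_i^SO = Σα_j = 15.3 for every i; G^SO = 76.5.

76.5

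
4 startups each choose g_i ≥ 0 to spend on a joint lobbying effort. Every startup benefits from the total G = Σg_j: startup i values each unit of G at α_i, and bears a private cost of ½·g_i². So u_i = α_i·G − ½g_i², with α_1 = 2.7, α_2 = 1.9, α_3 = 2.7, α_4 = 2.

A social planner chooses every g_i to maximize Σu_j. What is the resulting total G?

Planner FOC: ∂(Σu_j)/∂g_i = (Σα_j) − g_i = 0, so g_i^SO = Σα_j = 9.3 for every i; G^SO = 37.2.

37.2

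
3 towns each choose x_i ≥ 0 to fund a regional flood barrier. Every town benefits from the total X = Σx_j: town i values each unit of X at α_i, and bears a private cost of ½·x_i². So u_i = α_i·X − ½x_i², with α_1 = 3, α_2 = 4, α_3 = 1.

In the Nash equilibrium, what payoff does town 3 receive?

7.5

Town i's FOC: ∂u_i/∂x_i = α_i − x_i = 0, so x_i* = α_i.
NE contributions = (3, 4, 1); X = 8.
u_3 = α_3·X − ½·(x_3)² = 1·8 − ½·1² = 7.5.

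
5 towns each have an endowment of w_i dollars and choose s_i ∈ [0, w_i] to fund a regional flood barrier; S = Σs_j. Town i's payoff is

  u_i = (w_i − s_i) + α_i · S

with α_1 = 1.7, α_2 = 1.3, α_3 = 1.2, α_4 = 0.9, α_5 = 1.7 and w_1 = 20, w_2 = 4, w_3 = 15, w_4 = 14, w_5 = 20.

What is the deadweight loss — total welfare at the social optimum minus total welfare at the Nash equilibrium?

81.2

∂u_i/∂s_i = α_i − 1, so town i contributes w_i if α_i > 1, else 0.
α_i > 1 for i ∈ {1, 2, 3, 5}; NE contributions (20, 4, 15, 0, 20), S = 59.
W^NE = Σw_i − S^NE + (Σα_i)·S^NE = 73 + 5.8·59 = 415.2.
Planner: ∂(Σu_j)/∂s_i = Σα_j − 1 = 5.8 > 0, so everyone contributes w_i; S^SO = 73, W^SO = 73 + 5.8·73 = 496.4.
Deadweight loss = 81.2.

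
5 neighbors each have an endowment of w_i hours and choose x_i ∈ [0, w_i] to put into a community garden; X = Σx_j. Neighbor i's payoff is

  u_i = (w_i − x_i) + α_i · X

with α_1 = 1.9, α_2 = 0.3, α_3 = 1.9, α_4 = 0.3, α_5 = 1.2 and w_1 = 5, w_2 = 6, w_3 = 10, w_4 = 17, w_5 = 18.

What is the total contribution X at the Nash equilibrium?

∂u_i/∂x_i = α_i − 1, so neighbor i contributes w_i if α_i > 1, else 0.
α_i > 1 for i ∈ {1, 3, 5}; NE contributions (5, 0, 10, 0, 18), X = 33.

33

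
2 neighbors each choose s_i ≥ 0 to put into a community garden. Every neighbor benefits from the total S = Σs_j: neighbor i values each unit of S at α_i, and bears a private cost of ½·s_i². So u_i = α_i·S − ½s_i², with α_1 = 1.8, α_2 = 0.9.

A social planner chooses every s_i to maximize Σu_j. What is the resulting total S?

Planner FOC: ∂(Σu_j)/∂s_i = (Σα_j) − s_i = 0, so s_i^SO = Σα_j = 2.7 for every i; S^SO = 5.4.

5.4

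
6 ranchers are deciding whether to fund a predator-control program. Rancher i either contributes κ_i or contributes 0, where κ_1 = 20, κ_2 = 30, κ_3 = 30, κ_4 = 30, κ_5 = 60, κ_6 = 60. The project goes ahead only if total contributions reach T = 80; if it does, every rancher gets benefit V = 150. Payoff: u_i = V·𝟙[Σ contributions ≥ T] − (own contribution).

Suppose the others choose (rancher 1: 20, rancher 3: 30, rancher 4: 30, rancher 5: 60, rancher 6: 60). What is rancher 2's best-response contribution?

Others' total = 200 ≥ 80; contributing adds cost 30 for no extra benefit.
Best response: 0.

0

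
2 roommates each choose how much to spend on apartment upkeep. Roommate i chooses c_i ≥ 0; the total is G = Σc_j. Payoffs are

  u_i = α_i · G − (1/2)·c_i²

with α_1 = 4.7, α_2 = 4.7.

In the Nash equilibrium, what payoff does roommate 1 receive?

33.135

Roommate i's FOC: ∂u_i/∂c_i = α_i − c_i = 0, so c_i* = α_i.
NE contributions = (4.7, 4.7); G = 9.4.
u_1 = α_1·G − ½·(c_1)² = 4.7·9.4 − ½·4.7² = 33.135.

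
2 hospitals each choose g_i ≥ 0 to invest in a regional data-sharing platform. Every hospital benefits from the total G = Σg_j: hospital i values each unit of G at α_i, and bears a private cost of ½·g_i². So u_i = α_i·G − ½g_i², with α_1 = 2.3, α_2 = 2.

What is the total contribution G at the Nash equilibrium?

Hospital i's FOC: ∂u_i/∂g_i = α_i − g_i = 0, so g_i* = α_i.
NE contributions = (2.3, 2); G = 4.3.

4.3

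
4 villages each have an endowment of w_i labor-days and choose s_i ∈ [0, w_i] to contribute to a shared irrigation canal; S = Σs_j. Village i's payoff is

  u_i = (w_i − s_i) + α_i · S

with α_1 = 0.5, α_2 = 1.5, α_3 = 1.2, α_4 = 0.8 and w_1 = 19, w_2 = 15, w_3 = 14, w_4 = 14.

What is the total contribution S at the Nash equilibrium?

29

∂u_i/∂s_i = α_i − 1, so village i contributes w_i if α_i > 1, else 0.
α_i > 1 for i ∈ {2, 3}; NE contributions (0, 15, 14, 0), S = 29.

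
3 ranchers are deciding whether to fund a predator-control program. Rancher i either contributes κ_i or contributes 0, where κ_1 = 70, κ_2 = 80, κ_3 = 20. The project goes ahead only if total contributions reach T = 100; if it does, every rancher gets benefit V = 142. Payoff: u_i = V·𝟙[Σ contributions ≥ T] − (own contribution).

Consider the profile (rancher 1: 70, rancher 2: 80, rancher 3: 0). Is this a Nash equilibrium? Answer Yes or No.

Total = 150 ≥ 100: provided.
Rancher 1 (pledges 70, payoff 72): dropping to 0 → total 80, payoff 0. No gain.
Rancher 2 (pledges 80, payoff 62): dropping to 0 → total 70, payoff 0. No gain.
Rancher 3 (pledges 0, payoff 142): pledging 20 → total 170, payoff 122. No gain.

Yes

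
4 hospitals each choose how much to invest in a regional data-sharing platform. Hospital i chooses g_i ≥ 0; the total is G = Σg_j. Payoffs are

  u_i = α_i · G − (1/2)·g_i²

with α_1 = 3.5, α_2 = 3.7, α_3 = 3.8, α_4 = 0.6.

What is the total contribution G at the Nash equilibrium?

11.6

Hospital i's FOC: ∂u_i/∂g_i = α_i − g_i = 0, so g_i* = α_i.
NE contributions = (3.5, 3.7, 3.8, 0.6); G = 11.6.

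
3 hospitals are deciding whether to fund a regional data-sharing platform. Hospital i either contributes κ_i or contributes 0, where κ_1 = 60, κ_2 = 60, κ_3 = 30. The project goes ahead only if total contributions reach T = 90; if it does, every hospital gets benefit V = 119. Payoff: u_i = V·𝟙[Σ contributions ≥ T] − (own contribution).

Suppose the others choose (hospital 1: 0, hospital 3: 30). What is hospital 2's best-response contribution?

Others' total = 30. Contributing 60 brings total to 90 ≥ 90: gain V − κ_2 = 59.
Best response: 60.

60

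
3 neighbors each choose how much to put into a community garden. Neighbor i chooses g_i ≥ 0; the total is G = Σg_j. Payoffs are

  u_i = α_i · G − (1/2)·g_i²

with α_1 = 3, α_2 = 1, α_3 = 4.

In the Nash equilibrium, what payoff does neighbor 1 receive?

19.5

Neighbor i's FOC: ∂u_i/∂g_i = α_i − g_i = 0, so g_i* = α_i.
NE contributions = (3, 1, 4); G = 8.
u_1 = α_1·G − ½·(g_1)² = 3·8 − ½·3² = 19.5.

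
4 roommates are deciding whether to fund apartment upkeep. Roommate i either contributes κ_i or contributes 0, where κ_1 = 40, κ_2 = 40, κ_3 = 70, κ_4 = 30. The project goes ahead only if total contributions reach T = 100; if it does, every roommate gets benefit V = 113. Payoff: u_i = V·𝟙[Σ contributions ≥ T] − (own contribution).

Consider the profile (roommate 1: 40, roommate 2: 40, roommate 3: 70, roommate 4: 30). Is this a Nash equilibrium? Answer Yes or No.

Total = 180 ≥ 100: provided.
Roommate 1 (pledges 40, payoff 73): dropping to 0 → total 140, payoff 113. Profitable deviation.

No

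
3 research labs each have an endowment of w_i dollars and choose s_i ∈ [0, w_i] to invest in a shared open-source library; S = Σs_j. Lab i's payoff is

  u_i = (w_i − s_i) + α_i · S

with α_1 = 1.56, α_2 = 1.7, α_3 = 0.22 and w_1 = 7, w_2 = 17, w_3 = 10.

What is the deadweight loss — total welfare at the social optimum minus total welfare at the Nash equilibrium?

24.8

∂u_i/∂s_i = α_i − 1, so lab i contributes w_i if α_i > 1, else 0.
α_i > 1 for i ∈ {1, 2}; NE contributions (7, 17, 0), S = 24.
W^NE = Σw_i − S^NE + (Σα_i)·S^NE = 34 + 2.48·24 = 93.52.
Planner: ∂(Σu_j)/∂s_i = Σα_j − 1 = 2.48 > 0, so everyone contributes w_i; S^SO = 34, W^SO = 34 + 2.48·34 = 118.32.
Deadweight loss = 24.8.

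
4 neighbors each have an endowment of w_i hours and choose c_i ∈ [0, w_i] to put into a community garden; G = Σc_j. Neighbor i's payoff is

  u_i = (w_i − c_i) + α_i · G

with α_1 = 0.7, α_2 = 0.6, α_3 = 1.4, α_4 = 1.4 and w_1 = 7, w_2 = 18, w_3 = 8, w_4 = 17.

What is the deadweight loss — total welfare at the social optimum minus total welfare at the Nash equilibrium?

∂u_i/∂c_i = α_i − 1, so neighbor i contributes w_i if α_i > 1, else 0.
α_i > 1 for i ∈ {3, 4}; NE contributions (0, 0, 8, 17), G = 25.
W^NE = Σw_i − G^NE + (Σα_i)·G^NE = 50 + 3.1·25 = 127.5.
Planner: ∂(Σu_j)/∂c_i = Σα_j − 1 = 3.1 > 0, so everyone contributes w_i; G^SO = 50, W^SO = 50 + 3.1·50 = 205.
Deadweight loss = 77.5.

77.5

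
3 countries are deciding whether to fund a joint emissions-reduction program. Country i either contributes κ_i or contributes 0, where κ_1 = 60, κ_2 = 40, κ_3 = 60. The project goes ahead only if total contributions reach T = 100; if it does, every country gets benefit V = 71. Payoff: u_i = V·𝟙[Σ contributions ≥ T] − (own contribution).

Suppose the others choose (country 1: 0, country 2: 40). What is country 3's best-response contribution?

60

Others' total = 40. Contributing 60 brings total to 100 ≥ 100: gain V − κ_3 = 11.
Best response: 60.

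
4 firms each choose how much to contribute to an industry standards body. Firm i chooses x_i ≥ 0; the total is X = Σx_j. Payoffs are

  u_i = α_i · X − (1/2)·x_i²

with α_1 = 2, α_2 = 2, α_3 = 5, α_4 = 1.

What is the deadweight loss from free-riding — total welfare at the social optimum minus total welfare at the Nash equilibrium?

117

Firm i's FOC: ∂u_i/∂x_i = α_i − x_i = 0, so x_i* = α_i.
NE contributions = (2, 2, 5, 1); X = 10.
W^NE = (Σα)·X − ½Σα_i² = 10² − ½·34 = 83.
Planner sets x_i = Σα_j = 10 for every i, so X^SO = 4·10 = 40.
W^SO = (Σα)·X^SO − ½·4·(Σα)² = (4/2)·10² = 200.
Deadweight loss = W^SO − W^NE = 117.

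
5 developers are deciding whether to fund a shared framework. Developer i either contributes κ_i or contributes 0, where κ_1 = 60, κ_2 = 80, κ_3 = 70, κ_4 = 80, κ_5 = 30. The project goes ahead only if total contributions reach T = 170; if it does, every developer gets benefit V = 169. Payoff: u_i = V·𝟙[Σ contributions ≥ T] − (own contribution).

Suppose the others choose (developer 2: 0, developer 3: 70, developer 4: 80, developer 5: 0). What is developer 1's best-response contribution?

60

Others' total = 150. Contributing 60 brings total to 210 ≥ 170: gain V − κ_1 = 109.
Best response: 60.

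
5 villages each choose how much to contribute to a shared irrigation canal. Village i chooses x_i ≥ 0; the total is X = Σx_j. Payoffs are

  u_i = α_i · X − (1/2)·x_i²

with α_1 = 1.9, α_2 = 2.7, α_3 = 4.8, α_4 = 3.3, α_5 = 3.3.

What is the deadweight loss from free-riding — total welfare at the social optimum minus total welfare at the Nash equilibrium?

Village i's FOC: ∂u_i/∂x_i = α_i − x_i = 0, so x_i* = α_i.
NE contributions = (1.9, 2.7, 4.8, 3.3, 3.3); X = 16.
W^NE = (Σα)·X − ½Σα_i² = 16² − ½·55.72 = 228.14.
Planner sets x_i = Σα_j = 16 for every i, so X^SO = 5·16 = 80.
W^SO = (Σα)·X^SO − ½·5·(Σα)² = (5/2)·16² = 640.
Deadweight loss = W^SO − W^NE = 411.86.

411.86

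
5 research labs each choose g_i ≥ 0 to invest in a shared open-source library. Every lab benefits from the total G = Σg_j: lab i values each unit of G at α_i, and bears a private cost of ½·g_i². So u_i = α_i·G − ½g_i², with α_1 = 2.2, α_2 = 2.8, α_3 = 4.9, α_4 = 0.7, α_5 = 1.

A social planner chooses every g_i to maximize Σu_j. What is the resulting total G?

58

Planner FOC: ∂(Σu_j)/∂g_i = (Σα_j) − g_i = 0, so g_i^SO = Σα_j = 11.6 for every i; G^SO = 58.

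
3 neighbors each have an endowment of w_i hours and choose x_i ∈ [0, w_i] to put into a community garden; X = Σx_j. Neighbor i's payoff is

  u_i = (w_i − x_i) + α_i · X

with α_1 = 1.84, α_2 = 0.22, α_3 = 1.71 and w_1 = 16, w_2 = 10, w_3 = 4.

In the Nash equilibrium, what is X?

∂u_i/∂x_i = α_i − 1, so neighbor i contributes w_i if α_i > 1, else 0.
α_i > 1 for i ∈ {1, 3}; NE contributions (16, 0, 4), X = 20.

20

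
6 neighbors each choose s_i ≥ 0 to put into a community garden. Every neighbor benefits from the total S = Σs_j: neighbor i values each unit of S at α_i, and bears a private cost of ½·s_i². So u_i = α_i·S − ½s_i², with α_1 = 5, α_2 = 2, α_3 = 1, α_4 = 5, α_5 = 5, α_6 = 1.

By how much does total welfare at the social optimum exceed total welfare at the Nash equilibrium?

Neighbor i's FOC: ∂u_i/∂s_i = α_i − s_i = 0, so s_i* = α_i.
NE contributions = (5, 2, 1, 5, 5, 1); S = 19.
W^NE = (Σα)·S − ½Σα_i² = 19² − ½·81 = 320.5.
Planner sets s_i = Σα_j = 19 for every i, so S^SO = 6·19 = 114.
W^SO = (Σα)·S^SO − ½·6·(Σα)² = (6/2)·19² = 1083.
Deadweight loss = W^SO − W^NE = 762.5.

762.5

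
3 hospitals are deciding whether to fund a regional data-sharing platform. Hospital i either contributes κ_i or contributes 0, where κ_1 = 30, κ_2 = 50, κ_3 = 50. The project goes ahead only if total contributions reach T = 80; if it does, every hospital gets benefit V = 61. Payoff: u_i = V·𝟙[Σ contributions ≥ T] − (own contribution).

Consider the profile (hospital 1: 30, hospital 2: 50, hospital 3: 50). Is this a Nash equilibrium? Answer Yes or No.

No

Total = 130 ≥ 80: provided.
Hospital 1 (pledges 30, payoff 31): dropping to 0 → total 100, payoff 61. Profitable deviation.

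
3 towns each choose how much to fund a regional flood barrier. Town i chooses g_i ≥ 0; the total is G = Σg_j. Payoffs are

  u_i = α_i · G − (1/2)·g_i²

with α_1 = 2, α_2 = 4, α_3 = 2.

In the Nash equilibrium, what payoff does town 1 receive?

14

Town i's FOC: ∂u_i/∂g_i = α_i − g_i = 0, so g_i* = α_i.
NE contributions = (2, 4, 2); G = 8.
u_1 = α_1·G − ½·(g_1)² = 2·8 − ½·2² = 14.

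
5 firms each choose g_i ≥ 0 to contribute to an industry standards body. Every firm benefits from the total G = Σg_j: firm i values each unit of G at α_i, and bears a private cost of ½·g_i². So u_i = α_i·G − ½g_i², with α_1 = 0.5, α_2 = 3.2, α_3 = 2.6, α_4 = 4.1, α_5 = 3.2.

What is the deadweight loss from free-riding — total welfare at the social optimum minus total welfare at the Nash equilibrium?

Firm i's FOC: ∂u_i/∂g_i = α_i − g_i = 0, so g_i* = α_i.
NE contributions = (0.5, 3.2, 2.6, 4.1, 3.2); G = 13.6.
W^NE = (Σα)·G − ½Σα_i² = 13.6² − ½·44.3 = 162.81.
Planner sets g_i = Σα_j = 13.6 for every i, so G^SO = 5·13.6 = 68.
W^SO = (Σα)·G^SO − ½·5·(Σα)² = (5/2)·13.6² = 462.4.
Deadweight loss = W^SO − W^NE = 299.59.

299.59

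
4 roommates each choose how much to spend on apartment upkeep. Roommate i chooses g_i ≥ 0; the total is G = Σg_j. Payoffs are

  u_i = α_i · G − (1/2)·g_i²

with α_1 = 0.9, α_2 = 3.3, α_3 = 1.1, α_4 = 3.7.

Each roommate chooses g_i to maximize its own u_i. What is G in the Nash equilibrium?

9

Roommate i's FOC: ∂u_i/∂g_i = α_i − g_i = 0, so g_i* = α_i.
NE contributions = (0.9, 3.3, 1.1, 3.7); G = 9.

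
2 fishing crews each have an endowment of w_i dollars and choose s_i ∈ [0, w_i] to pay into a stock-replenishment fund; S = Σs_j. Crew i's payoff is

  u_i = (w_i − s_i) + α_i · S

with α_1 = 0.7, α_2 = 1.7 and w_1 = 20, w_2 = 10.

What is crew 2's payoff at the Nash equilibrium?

∂u_i/∂s_i = α_i − 1, so crew i contributes w_i if α_i > 1, else 0.
α_i > 1 for i ∈ {2}; NE contributions (0, 10), S = 10.
u_2 = (10 − 10) + 1.7·10 = 17.

17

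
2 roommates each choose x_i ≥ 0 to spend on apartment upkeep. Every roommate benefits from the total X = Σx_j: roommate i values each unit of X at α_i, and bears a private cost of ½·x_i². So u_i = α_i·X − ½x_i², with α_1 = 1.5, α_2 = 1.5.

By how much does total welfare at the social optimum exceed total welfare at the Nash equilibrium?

2.25

Roommate i's FOC: ∂u_i/∂x_i = α_i − x_i = 0, so x_i* = α_i.
NE contributions = (1.5, 1.5); X = 3.
W^NE = (Σα)·X − ½Σα_i² = 3² − ½·4.5 = 6.75.
Planner sets x_i = Σα_j = 3 for every i, so X^SO = 2·3 = 6.
W^SO = (Σα)·X^SO − ½·2·(Σα)² = (2/2)·3² = 9.
Deadweight loss = W^SO − W^NE = 2.25.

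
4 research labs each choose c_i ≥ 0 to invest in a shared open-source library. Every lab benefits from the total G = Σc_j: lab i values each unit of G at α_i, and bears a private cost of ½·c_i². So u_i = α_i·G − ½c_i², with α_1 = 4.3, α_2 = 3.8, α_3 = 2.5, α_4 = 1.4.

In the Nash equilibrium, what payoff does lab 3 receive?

26.875

Lab i's FOC: ∂u_i/∂c_i = α_i − c_i = 0, so c_i* = α_i.
NE contributions = (4.3, 3.8, 2.5, 1.4); G = 12.
u_3 = α_3·G − ½·(c_3)² = 2.5·12 − ½·2.5² = 26.875.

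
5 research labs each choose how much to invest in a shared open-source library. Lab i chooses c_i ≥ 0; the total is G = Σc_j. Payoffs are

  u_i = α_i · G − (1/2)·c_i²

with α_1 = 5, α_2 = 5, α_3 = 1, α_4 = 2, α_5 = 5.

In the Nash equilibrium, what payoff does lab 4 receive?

34

Lab i's FOC: ∂u_i/∂c_i = α_i − c_i = 0, so c_i* = α_i.
NE contributions = (5, 5, 1, 2, 5); G = 18.
u_4 = α_4·G − ½·(c_4)² = 2·18 − ½·2² = 34.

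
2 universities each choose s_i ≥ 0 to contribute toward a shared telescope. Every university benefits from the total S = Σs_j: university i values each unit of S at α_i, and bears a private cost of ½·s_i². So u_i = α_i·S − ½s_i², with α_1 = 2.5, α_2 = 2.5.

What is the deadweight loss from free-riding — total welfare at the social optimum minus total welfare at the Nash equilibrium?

6.25

University i's FOC: ∂u_i/∂s_i = α_i − s_i = 0, so s_i* = α_i.
NE contributions = (2.5, 2.5); S = 5.
W^NE = (Σα)·S − ½Σα_i² = 5² − ½·12.5 = 18.75.
Planner sets s_i = Σα_j = 5 for every i, so S^SO = 2·5 = 10.
W^SO = (Σα)·S^SO − ½·2·(Σα)² = (2/2)·5² = 25.
Deadweight loss = W^SO − W^NE = 6.25.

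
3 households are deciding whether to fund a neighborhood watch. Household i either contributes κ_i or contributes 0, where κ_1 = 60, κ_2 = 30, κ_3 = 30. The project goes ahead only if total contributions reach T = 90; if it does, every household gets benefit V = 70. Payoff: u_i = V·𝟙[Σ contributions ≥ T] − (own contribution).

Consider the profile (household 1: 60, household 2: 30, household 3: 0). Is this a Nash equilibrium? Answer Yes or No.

Yes

Total = 90 ≥ 90: provided.
Household 1 (pledges 60, payoff 10): dropping to 0 → total 30, payoff 0. No gain.
Household 2 (pledges 30, payoff 40): dropping to 0 → total 60, payoff 0. No gain.
Household 3 (pledges 0, payoff 70): pledging 30 → total 120, payoff 40. No gain.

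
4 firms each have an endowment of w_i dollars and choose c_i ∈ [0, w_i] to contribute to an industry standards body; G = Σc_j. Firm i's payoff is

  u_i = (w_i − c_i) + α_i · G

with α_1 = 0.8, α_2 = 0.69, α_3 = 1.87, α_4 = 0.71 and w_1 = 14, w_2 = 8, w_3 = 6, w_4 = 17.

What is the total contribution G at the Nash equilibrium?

∂u_i/∂c_i = α_i − 1, so firm i contributes w_i if α_i > 1, else 0.
α_i > 1 for i ∈ {3}; NE contributions (0, 0, 6, 0), G = 6.

6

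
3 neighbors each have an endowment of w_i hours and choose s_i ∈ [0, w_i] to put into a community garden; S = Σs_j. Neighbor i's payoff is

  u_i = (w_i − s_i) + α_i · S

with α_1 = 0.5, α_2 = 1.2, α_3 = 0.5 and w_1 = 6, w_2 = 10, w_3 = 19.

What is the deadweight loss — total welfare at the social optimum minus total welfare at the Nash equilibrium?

30

∂u_i/∂s_i = α_i − 1, so neighbor i contributes w_i if α_i > 1, else 0.
α_i > 1 for i ∈ {2}; NE contributions (0, 10, 0), S = 10.
W^NE = Σw_i − S^NE + (Σα_i)·S^NE = 35 + 1.2·10 = 47.
Planner: ∂(Σu_j)/∂s_i = Σα_j − 1 = 1.2 > 0, so everyone contributes w_i; S^SO = 35, W^SO = 35 + 1.2·35 = 77.
Deadweight loss = 30.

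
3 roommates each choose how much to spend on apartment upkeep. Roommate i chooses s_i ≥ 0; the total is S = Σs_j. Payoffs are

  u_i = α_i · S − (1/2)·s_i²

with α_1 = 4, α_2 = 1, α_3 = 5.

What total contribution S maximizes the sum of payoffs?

Planner FOC: ∂(Σu_j)/∂s_i = (Σα_j) − s_i = 0, so s_i^SO = Σα_j = 10 for every i; S^SO = 30.

30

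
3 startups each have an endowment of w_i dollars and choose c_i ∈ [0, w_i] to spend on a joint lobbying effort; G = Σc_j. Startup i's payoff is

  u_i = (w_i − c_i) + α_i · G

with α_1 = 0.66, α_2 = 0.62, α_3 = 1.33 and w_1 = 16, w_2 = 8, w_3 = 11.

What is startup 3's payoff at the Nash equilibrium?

14.63

∂u_i/∂c_i = α_i − 1, so startup i contributes w_i if α_i > 1, else 0.
α_i > 1 for i ∈ {3}; NE contributions (0, 0, 11), G = 11.
u_3 = (11 − 11) + 1.33·11 = 14.63.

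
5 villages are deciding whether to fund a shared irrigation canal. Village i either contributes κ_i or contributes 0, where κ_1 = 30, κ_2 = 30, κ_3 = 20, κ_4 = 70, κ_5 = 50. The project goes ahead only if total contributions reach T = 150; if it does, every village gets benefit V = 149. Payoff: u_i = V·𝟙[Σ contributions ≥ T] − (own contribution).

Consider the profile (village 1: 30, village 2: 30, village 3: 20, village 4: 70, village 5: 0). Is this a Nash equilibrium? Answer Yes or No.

Yes

Total = 150 ≥ 150: provided.
Village 1 (pledges 30, payoff 119): dropping to 0 → total 120, payoff 0. No gain.
Village 2 (pledges 30, payoff 119): dropping to 0 → total 120, payoff 0. No gain.
Village 3 (pledges 20, payoff 129): dropping to 0 → total 130, payoff 0. No gain.
Village 4 (pledges 70, payoff 79): dropping to 0 → total 80, payoff 0. No gain.
Village 5 (pledges 0, payoff 149): pledging 50 → total 200, payoff 99. No gain.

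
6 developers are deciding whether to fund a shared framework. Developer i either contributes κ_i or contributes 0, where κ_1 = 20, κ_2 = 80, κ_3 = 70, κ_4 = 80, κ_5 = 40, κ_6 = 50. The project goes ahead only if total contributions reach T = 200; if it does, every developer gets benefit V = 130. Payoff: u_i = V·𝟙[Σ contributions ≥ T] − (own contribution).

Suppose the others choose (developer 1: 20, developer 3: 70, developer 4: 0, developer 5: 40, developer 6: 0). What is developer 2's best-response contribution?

Others' total = 130. Contributing 80 brings total to 210 ≥ 200: gain V − κ_2 = 50.
Best response: 80.

80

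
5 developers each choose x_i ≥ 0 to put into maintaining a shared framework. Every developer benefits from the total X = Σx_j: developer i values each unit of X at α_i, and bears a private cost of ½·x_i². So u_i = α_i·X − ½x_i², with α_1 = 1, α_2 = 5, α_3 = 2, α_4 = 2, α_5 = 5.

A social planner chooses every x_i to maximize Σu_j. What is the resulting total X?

Planner FOC: ∂(Σu_j)/∂x_i = (Σα_j) − x_i = 0, so x_i^SO = Σα_j = 15 for every i; X^SO = 75.

75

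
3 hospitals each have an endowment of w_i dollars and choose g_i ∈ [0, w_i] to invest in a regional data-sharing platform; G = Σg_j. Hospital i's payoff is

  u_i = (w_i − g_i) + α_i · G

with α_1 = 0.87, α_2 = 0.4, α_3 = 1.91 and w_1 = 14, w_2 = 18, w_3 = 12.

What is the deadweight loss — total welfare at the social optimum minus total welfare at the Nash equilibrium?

∂u_i/∂g_i = α_i − 1, so hospital i contributes w_i if α_i > 1, else 0.
α_i > 1 for i ∈ {3}; NE contributions (0, 0, 12), G = 12.
W^NE = Σw_i − G^NE + (Σα_i)·G^NE = 44 + 2.18·12 = 70.16.
Planner: ∂(Σu_j)/∂g_i = Σα_j − 1 = 2.18 > 0, so everyone contributes w_i; G^SO = 44, W^SO = 44 + 2.18·44 = 139.92.
Deadweight loss = 69.76.

69.76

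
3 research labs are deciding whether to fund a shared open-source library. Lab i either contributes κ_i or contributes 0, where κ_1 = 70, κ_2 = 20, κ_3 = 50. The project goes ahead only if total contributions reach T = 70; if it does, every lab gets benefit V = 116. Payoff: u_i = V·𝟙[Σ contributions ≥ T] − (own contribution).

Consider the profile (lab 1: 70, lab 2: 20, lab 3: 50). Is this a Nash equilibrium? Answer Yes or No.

Total = 140 ≥ 70: provided.
Lab 1 (pledges 70, payoff 46): dropping to 0 → total 70, payoff 116. Profitable deviation.

No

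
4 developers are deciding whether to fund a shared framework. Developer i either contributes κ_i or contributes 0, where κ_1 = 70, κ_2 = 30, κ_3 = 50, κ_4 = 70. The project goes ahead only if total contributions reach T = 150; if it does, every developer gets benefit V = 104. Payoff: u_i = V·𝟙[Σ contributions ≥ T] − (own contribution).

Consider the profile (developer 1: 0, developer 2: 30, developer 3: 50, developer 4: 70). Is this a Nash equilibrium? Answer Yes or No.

Yes

Total = 150 ≥ 150: provided.
Developer 1 (pledges 0, payoff 104): pledging 70 → total 220, payoff 34. No gain.
Developer 2 (pledges 30, payoff 74): dropping to 0 → total 120, payoff 0. No gain.
Developer 3 (pledges 50, payoff 54): dropping to 0 → total 100, payoff 0. No gain.
Developer 4 (pledges 70, payoff 34): dropping to 0 → total 80, payoff 0. No gain.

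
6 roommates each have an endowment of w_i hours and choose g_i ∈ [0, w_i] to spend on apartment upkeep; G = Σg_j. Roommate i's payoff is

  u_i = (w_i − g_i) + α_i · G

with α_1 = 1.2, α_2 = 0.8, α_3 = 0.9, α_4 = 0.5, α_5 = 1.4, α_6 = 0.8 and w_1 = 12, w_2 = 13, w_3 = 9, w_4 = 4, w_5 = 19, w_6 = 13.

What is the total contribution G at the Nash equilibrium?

∂u_i/∂g_i = α_i − 1, so roommate i contributes w_i if α_i > 1, else 0.
α_i > 1 for i ∈ {1, 5}; NE contributions (12, 0, 0, 0, 19, 0), G = 31.

31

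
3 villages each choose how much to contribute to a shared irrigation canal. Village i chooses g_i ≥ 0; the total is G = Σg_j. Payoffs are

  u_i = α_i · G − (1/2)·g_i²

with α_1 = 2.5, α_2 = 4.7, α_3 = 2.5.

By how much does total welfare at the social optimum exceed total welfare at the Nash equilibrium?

64.34

Village i's FOC: ∂u_i/∂g_i = α_i − g_i = 0, so g_i* = α_i.
NE contributions = (2.5, 4.7, 2.5); G = 9.7.
W^NE = (Σα)·G − ½Σα_i² = 9.7² − ½·34.59 = 76.795.
Planner sets g_i = Σα_j = 9.7 for every i, so G^SO = 3·9.7 = 29.1.
W^SO = (Σα)·G^SO − ½·3·(Σα)² = (3/2)·9.7² = 141.135.
Deadweight loss = W^SO − W^NE = 64.34.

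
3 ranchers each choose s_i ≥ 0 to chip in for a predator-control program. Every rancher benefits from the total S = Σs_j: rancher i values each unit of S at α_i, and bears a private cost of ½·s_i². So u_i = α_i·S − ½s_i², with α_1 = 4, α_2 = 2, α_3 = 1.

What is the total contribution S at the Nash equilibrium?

7

Rancher i's FOC: ∂u_i/∂s_i = α_i − s_i = 0, so s_i* = α_i.
NE contributions = (4, 2, 1); S = 7.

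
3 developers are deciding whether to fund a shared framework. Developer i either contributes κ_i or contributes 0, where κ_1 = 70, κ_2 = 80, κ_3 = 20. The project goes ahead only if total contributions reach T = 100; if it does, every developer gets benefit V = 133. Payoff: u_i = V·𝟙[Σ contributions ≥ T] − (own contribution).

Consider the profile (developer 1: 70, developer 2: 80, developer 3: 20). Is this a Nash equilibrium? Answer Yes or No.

No

Total = 170 ≥ 100: provided.
Developer 1 (pledges 70, payoff 63): dropping to 0 → total 100, payoff 133. Profitable deviation.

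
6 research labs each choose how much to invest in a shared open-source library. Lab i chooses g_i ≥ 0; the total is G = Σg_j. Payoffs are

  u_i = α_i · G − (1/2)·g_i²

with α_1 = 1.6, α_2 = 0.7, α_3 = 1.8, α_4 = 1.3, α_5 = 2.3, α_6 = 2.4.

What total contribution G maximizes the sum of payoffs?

60.6

Planner FOC: ∂(Σu_j)/∂g_i = (Σα_j) − g_i = 0, so g_i^SO = Σα_j = 10.1 for every i; G^SO = 60.6.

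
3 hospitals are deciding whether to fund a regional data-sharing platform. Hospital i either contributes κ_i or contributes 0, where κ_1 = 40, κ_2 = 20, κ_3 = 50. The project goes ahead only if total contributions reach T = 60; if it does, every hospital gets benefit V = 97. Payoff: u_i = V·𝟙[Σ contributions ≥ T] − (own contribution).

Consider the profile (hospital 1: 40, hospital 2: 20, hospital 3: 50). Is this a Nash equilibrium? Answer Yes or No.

Total = 110 ≥ 60: provided.
Hospital 1 (pledges 40, payoff 57): dropping to 0 → total 70, payoff 97. Profitable deviation.

No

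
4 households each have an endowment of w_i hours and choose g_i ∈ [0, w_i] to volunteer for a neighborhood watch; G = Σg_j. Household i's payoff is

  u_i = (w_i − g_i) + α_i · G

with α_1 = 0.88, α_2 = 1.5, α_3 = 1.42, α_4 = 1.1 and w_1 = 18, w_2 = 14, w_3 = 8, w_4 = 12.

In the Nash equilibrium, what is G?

34

∂u_i/∂g_i = α_i − 1, so household i contributes w_i if α_i > 1, else 0.
α_i > 1 for i ∈ {2, 3, 4}; NE contributions (0, 14, 8, 12), G = 34.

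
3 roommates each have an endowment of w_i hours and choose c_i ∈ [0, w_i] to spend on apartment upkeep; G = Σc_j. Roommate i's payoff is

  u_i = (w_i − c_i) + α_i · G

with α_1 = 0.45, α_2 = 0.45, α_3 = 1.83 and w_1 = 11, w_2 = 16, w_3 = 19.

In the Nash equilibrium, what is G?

19

∂u_i/∂c_i = α_i − 1, so roommate i contributes w_i if α_i > 1, else 0.
α_i > 1 for i ∈ {3}; NE contributions (0, 0, 19), G = 19.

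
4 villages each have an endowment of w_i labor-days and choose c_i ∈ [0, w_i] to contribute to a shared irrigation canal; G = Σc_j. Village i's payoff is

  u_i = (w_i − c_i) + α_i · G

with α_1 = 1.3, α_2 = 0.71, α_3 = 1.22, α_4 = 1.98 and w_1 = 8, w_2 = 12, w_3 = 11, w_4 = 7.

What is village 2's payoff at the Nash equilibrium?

∂u_i/∂c_i = α_i − 1, so village i contributes w_i if α_i > 1, else 0.
α_i > 1 for i ∈ {1, 3, 4}; NE contributions (8, 0, 11, 7), G = 26.
u_2 = (12 − 0) + 0.71·26 = 30.46.

30.46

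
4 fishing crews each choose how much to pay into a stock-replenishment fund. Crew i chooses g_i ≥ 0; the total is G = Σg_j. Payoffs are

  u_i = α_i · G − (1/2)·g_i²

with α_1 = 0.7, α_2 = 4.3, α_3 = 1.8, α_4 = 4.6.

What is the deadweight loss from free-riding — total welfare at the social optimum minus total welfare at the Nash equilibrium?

151.65

Crew i's FOC: ∂u_i/∂g_i = α_i − g_i = 0, so g_i* = α_i.
NE contributions = (0.7, 4.3, 1.8, 4.6); G = 11.4.
W^NE = (Σα)·G − ½Σα_i² = 11.4² − ½·43.38 = 108.27.
Planner sets g_i = Σα_j = 11.4 for every i, so G^SO = 4·11.4 = 45.6.
W^SO = (Σα)·G^SO − ½·4·(Σα)² = (4/2)·11.4² = 259.92.
Deadweight loss = W^SO − W^NE = 151.65.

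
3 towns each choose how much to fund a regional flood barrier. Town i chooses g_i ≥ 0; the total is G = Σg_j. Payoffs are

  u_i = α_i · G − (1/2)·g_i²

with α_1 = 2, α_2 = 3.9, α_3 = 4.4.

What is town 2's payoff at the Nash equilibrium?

Town i's FOC: ∂u_i/∂g_i = α_i − g_i = 0, so g_i* = α_i.
NE contributions = (2, 3.9, 4.4); G = 10.3.
u_2 = α_2·G − ½·(g_2)² = 3.9·10.3 − ½·3.9² = 32.565.

32.565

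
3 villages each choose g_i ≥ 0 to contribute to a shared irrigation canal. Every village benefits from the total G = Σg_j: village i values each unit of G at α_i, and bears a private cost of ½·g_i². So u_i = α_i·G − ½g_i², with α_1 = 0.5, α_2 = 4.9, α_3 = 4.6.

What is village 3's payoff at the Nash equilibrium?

Village i's FOC: ∂u_i/∂g_i = α_i − g_i = 0, so g_i* = α_i.
NE contributions = (0.5, 4.9, 4.6); G = 10.
u_3 = α_3·G − ½·(g_3)² = 4.6·10 − ½·4.6² = 35.42.

35.42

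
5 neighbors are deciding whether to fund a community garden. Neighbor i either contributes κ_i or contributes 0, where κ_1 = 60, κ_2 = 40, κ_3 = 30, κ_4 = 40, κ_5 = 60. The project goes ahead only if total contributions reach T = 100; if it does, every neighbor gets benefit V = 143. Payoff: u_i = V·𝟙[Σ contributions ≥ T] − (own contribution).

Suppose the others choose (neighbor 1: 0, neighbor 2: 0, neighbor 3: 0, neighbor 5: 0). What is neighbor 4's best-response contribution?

0

Others' total = 0. Even contributing 40 gives 40 < 100: no benefit either way.
Best response: 0.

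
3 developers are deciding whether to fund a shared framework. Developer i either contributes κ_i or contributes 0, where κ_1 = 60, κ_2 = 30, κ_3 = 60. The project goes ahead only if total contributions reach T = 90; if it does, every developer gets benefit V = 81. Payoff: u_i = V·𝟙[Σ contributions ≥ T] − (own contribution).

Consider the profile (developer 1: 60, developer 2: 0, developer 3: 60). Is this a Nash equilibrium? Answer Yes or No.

Total = 120 ≥ 90: provided.
Developer 1 (pledges 60, payoff 21): dropping to 0 → total 60, payoff 0. No gain.
Developer 2 (pledges 0, payoff 81): pledging 30 → total 150, payoff 51. No gain.
Developer 3 (pledges 60, payoff 21): dropping to 0 → total 60, payoff 0. No gain.

Yes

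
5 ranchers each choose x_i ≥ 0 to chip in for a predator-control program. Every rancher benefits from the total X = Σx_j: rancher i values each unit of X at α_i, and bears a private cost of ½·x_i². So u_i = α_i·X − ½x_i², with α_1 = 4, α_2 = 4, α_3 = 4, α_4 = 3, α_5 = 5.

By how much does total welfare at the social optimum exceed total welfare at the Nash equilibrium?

Rancher i's FOC: ∂u_i/∂x_i = α_i − x_i = 0, so x_i* = α_i.
NE contributions = (4, 4, 4, 3, 5); X = 20.
W^NE = (Σα)·X − ½Σα_i² = 20² − ½·82 = 359.
Planner sets x_i = Σα_j = 20 for every i, so X^SO = 5·20 = 100.
W^SO = (Σα)·X^SO − ½·5·(Σα)² = (5/2)·20² = 1000.
Deadweight loss = W^SO − W^NE = 641.

641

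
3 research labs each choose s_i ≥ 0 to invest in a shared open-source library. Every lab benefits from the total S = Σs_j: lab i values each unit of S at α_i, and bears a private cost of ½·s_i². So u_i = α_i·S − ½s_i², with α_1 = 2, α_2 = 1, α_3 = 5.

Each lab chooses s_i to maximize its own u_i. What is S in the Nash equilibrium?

8

Lab i's FOC: ∂u_i/∂s_i = α_i − s_i = 0, so s_i* = α_i.
NE contributions = (2, 1, 5); S = 8.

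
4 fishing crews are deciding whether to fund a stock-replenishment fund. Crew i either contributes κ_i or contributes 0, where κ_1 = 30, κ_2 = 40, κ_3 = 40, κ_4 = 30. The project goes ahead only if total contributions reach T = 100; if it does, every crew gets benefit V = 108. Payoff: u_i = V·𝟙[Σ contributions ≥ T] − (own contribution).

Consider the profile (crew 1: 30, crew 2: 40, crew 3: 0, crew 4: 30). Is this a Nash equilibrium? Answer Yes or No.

Yes

Total = 100 ≥ 100: provided.
Crew 1 (pledges 30, payoff 78): dropping to 0 → total 70, payoff 0. No gain.
Crew 2 (pledges 40, payoff 68): dropping to 0 → total 60, payoff 0. No gain.
Crew 3 (pledges 0, payoff 108): pledging 40 → total 140, payoff 68. No gain.
Crew 4 (pledges 30, payoff 78): dropping to 0 → total 70, payoff 0. No gain.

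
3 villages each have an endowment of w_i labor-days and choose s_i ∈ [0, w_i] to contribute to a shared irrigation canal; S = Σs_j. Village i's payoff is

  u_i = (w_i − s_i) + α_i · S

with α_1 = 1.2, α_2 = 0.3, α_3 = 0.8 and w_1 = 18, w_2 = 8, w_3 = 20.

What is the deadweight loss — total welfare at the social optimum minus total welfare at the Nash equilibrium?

36.4

∂u_i/∂s_i = α_i − 1, so village i contributes w_i if α_i > 1, else 0.
α_i > 1 for i ∈ {1}; NE contributions (18, 0, 0), S = 18.
W^NE = Σw_i − S^NE + (Σα_i)·S^NE = 46 + 1.3·18 = 69.4.
Planner: ∂(Σu_j)/∂s_i = Σα_j − 1 = 1.3 > 0, so everyone contributes w_i; S^SO = 46, W^SO = 46 + 1.3·46 = 105.8.
Deadweight loss = 36.4.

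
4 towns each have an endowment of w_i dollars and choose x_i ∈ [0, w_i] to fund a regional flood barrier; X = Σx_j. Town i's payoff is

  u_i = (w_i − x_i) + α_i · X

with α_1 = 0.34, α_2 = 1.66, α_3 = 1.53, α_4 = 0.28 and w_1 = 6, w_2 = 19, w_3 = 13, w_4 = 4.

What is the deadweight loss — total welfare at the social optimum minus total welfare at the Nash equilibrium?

28.1

∂u_i/∂x_i = α_i − 1, so town i contributes w_i if α_i > 1, else 0.
α_i > 1 for i ∈ {2, 3}; NE contributions (0, 19, 13, 0), X = 32.
W^NE = Σw_i − X^NE + (Σα_i)·X^NE = 42 + 2.81·32 = 131.92.
Planner: ∂(Σu_j)/∂x_i = Σα_j − 1 = 2.81 > 0, so everyone contributes w_i; X^SO = 42, W^SO = 42 + 2.81·42 = 160.02.
Deadweight loss = 28.1.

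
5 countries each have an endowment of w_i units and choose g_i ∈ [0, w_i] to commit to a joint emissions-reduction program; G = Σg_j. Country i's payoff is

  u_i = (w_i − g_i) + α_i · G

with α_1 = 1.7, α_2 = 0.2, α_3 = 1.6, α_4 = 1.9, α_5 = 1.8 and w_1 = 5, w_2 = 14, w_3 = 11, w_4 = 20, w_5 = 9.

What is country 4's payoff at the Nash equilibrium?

∂u_i/∂g_i = α_i − 1, so country i contributes w_i if α_i > 1, else 0.
α_i > 1 for i ∈ {1, 3, 4, 5}; NE contributions (5, 0, 11, 20, 9), G = 45.
u_4 = (20 − 20) + 1.9·45 = 85.5.

85.5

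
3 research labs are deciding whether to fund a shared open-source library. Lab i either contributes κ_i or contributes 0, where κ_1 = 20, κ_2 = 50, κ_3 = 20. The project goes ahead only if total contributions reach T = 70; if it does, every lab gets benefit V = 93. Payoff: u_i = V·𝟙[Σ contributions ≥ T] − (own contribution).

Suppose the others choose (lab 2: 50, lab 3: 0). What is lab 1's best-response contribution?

20

Others' total = 50. Contributing 20 brings total to 70 ≥ 70: gain V − κ_1 = 73.
Best response: 20.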